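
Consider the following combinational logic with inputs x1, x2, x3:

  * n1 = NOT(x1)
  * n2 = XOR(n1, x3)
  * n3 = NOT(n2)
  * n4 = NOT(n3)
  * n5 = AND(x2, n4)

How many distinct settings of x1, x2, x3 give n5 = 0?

6

n5 = AND(x2, n4) must be 0, so at least one of x2, n4 is 0.
Enumerating the 8 input combinations, 6 give n5 = 0 and 2 give n5 = 1.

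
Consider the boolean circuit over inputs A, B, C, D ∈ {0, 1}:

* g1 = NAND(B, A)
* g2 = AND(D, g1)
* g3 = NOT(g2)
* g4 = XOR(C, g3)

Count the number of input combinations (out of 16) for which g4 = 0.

g4 = XOR(C, g3) must be 0, so C and g3 are equal.
Enumerating the 16 input combinations, 8 give g4 = 0 and 8 give g4 = 1.

8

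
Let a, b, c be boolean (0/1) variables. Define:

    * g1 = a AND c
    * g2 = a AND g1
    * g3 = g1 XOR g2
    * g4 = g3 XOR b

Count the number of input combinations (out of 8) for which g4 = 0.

4

g4 = g3 XOR b must be 0, so g3 and b are equal.
Satisfying assignments:
  a=0, b=0, c=0
  a=0, b=0, c=1
  a=1, b=0, c=0
  a=1, b=0, c=1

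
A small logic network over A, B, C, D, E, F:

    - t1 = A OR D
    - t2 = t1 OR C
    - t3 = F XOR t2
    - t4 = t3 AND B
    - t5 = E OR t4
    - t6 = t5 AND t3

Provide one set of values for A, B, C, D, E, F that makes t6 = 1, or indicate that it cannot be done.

A=1, B=1, C=1, D=1, E=1, F=0

Check with A=1, B=1, C=1, D=1, E=1, F=0:
t1 = A OR D = 1 OR 1 = 1
t2 = t1 OR C = 1 OR 1 = 1
t3 = F XOR t2 = 0 XOR 1 = 1
t4 = t3 AND B = 1 AND 1 = 1
t5 = E OR t4 = 1 OR 1 = 1
t6 = t5 AND t3 = 1 AND 1 = 1
So t6 = 1 as required.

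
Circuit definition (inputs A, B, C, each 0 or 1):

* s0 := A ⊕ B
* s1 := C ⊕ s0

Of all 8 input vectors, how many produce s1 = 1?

4

s1 = C ⊕ s0 must be 1, so C and s0 differ.
Satisfying assignments:
  A=0, B=0, C=1
  A=0, B=1, C=0
  A=1, B=0, C=0
  A=1, B=1, C=1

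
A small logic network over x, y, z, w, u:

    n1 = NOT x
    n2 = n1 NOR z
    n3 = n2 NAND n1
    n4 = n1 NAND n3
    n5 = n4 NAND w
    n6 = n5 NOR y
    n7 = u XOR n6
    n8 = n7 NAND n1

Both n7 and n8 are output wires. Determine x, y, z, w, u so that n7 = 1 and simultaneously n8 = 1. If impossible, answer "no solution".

Check with x=1, y=0, z=0, w=1, u=0:
n1 = NOT x = NOT 1 = 0
n2 = n1 NOR z = 0 NOR 0 = 1
n3 = n2 NAND n1 = 1 NAND 0 = 1
n4 = n1 NAND n3 = 0 NAND 1 = 1
n5 = n4 NAND w = 1 NAND 1 = 0
n6 = n5 NOR y = 0 NOR 0 = 1
n7 = u XOR n6 = 0 XOR 1 = 1
n8 = n7 NAND n1 = 1 NAND 0 = 1
So n7 = 1 and n8 = 1.

x=1, y=0, z=0, w=1, u=0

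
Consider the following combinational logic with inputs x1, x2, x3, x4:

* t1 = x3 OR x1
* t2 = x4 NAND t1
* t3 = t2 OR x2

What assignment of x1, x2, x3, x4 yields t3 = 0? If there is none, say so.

x1=1 x2=0 x3=0 x4=1

Check with x1=1 x2=0 x3=0 x4=1:
t1 = x3 OR x1 = 0 OR 1 = 1
t2 = x4 NAND t1 = 1 NAND 1 = 0
t3 = t2 OR x2 = 0 OR 0 = 0
So t3 = 0 as required.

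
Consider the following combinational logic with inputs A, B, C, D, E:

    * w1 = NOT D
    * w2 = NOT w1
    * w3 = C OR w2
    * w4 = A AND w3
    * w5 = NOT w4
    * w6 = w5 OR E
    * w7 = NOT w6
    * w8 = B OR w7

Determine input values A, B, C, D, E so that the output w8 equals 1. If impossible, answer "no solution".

A=1 B=1 C=1 D=0 E=0

w8 = B OR w7 must be 1, so at least one of B, w7 is 1.
Check with A=1 B=1 C=1 D=0 E=0:
w1 = NOT D = NOT 0 = 1
w2 = NOT w1 = NOT 1 = 0
w3 = C OR w2 = 1 OR 0 = 1
w4 = A AND w3 = 1 AND 1 = 1
w5 = NOT w4 = NOT 1 = 0
w6 = w5 OR E = 0 OR 0 = 0
w7 = NOT w6 = NOT 0 = 1
w8 = B OR w7 = 1 OR 1 = 1
So w8 = 1 as required.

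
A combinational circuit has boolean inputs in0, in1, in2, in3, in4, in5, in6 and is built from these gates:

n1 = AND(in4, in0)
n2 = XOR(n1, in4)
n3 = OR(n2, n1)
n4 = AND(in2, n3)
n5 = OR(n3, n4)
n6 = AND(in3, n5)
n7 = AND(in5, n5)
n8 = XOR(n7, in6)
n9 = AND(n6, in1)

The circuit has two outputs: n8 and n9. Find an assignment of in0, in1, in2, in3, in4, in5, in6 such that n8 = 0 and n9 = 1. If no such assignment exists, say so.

Check with in0=1, in1=1, in2=1, in3=1, in4=1, in5=0, in6=0:
n1 = AND(in4, in0) = AND(1, 1) = 1
n2 = XOR(n1, in4) = XOR(1, 1) = 0
n3 = OR(n2, n1) = OR(0, 1) = 1
n4 = AND(in2, n3) = AND(1, 1) = 1
n5 = OR(n3, n4) = OR(1, 1) = 1
n6 = AND(in3, n5) = AND(1, 1) = 1
n7 = AND(in5, n5) = AND(0, 1) = 0
n8 = XOR(n7, in6) = XOR(0, 0) = 0
n9 = AND(n6, in1) = AND(1, 1) = 1
So n8 = 0 and n9 = 1.

in0=1, in1=1, in2=1, in3=1, in4=1, in5=0, in6=0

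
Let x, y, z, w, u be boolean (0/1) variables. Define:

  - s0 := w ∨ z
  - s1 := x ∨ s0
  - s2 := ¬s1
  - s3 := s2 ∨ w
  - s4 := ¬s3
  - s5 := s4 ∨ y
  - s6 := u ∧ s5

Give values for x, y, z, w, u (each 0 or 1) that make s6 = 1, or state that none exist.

s6 = u ∧ s5 must be 1, so both u = 1 and s5 = 1.
s5 = s4 ∨ y must be 1, so at least one of s4, y is 1.
Check with x=0, y=1, z=0, w=1, u=1:
s0 = w ∨ z = 1 ∨ 0 = 1
s1 = x ∨ s0 = 0 ∨ 1 = 1
s2 = ¬s1 = ¬1 = 0
s3 = s2 ∨ w = 0 ∨ 1 = 1
s4 = ¬s3 = ¬1 = 0
s5 = s4 ∨ y = 0 ∨ 1 = 1
s6 = u ∧ s5 = 1 ∧ 1 = 1
So s6 = 1 as required.

x=0, y=1, z=0, w=1, u=1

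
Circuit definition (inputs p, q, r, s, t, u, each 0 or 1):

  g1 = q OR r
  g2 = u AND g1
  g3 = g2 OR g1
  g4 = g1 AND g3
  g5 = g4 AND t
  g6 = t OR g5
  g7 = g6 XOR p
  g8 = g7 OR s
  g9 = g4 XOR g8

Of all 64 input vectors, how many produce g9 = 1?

24

g9 = g4 XOR g8 must be 1, so g4 and g8 differ.
Enumerating the 64 input combinations, 24 give g9 = 1 and 40 give g9 = 0.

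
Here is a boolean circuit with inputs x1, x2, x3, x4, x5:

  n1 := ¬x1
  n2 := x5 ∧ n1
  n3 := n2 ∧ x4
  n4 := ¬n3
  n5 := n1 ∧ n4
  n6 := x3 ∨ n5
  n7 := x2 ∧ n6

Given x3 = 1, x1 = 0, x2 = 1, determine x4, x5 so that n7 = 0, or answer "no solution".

no solution exists

With x3 = 1, x1 = 0, x2 = 1 fixed, none of the 4 settings of x4, x5 give n7 = 0.
For example, with x4=1, x5=1:
n1 = ¬x1 = ¬0 = 1
n2 = x5 ∧ n1 = 1 ∧ 1 = 1
n3 = n2 ∧ x4 = 1 ∧ 1 = 1
n4 = ¬n3 = ¬1 = 0
n5 = n1 ∧ n4 = 1 ∧ 0 = 0
n6 = x3 ∨ n5 = 1 ∨ 0 = 1
n7 = x2 ∧ n6 = 1 ∧ 1 = 1
giving n7 = 1 ≠ 0.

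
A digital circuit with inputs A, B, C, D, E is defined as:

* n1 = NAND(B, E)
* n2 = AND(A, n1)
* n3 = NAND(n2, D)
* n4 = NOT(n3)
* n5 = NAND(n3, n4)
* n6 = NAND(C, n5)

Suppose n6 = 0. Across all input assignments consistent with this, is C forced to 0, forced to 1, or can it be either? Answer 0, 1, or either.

1

n6 = NAND(C, n5) must be 0, so both C = 1 and n5 = 1.
Every assignment with n6 = 0 has C = 1; there are 16 such assignment(s).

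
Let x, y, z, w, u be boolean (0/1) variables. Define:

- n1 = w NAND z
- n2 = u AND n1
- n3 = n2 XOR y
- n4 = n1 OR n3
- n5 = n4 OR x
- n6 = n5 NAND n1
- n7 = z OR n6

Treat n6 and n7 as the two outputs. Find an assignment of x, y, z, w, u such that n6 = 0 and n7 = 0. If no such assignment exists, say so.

Check with x=0, y=1, z=0, w=1, u=0:
n1 = w NAND z = 1 NAND 0 = 1
n2 = u AND n1 = 0 AND 1 = 0
n3 = n2 XOR y = 0 XOR 1 = 1
n4 = n1 OR n3 = 1 OR 1 = 1
n5 = n4 OR x = 1 OR 0 = 1
n6 = n5 NAND n1 = 1 NAND 1 = 0
n7 = z OR n6 = 0 OR 0 = 0
So n6 = 0 and n7 = 0.

x=0, y=1, z=0, w=1, u=0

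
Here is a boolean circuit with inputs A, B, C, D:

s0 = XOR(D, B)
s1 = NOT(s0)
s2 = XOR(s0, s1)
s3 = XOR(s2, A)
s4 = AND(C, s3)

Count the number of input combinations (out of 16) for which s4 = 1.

4

s4 = AND(C, s3) must be 1, so both C = 1 and s3 = 1.
s3 = XOR(s2, A) must be 1, so s2 and A differ.
Satisfying assignments:
  A=0, B=0, C=1, D=0
  A=0, B=0, C=1, D=1
  A=0, B=1, C=1, D=0
  A=0, B=1, C=1, D=1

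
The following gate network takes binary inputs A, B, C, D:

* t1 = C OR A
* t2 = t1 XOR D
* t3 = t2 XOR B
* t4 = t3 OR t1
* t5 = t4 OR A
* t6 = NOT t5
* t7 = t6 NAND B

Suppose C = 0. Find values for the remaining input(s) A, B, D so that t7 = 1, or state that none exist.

Check with C = 0 and A=0, B=0, D=0:
t1 = C OR A = 0 OR 0 = 0
t2 = t1 XOR D = 0 XOR 0 = 0
t3 = t2 XOR B = 0 XOR 0 = 0
t4 = t3 OR t1 = 0 OR 0 = 0
t5 = t4 OR A = 0 OR 0 = 0
t6 = NOT t5 = NOT 0 = 1
t7 = t6 NAND B = 1 NAND 0 = 1
So t7 = 1.

A=0, B=0, D=0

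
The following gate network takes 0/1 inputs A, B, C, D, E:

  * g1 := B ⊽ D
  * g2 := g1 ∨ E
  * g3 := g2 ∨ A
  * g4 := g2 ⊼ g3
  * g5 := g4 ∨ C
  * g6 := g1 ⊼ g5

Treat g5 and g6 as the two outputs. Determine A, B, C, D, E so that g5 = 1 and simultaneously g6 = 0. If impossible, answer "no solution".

Check with A=1 B=0 C=1 D=0 E=1:
g1 = B ⊽ D = 0 ⊽ 0 = 1
g2 = g1 ∨ E = 1 ∨ 1 = 1
g3 = g2 ∨ A = 1 ∨ 1 = 1
g4 = g2 ⊼ g3 = 1 ⊼ 1 = 0
g5 = g4 ∨ C = 0 ∨ 1 = 1
g6 = g1 ⊼ g5 = 1 ⊼ 1 = 0
So g5 = 1 and g6 = 0.

A=1 B=0 C=1 D=0 E=1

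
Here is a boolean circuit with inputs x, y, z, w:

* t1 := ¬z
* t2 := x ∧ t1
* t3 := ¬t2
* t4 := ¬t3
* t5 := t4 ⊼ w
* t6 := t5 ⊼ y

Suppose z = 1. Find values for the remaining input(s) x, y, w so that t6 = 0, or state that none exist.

t6 = t5 ⊼ y must be 0, so both t5 = 1 and y = 1.
Check with z = 1 and x=0, y=1, w=0:
t1 = ¬z = ¬1 = 0
t2 = x ∧ t1 = 0 ∧ 0 = 0
t3 = ¬t2 = ¬0 = 1
t4 = ¬t3 = ¬1 = 0
t5 = t4 ⊼ w = 0 ⊼ 0 = 1
t6 = t5 ⊼ y = 1 ⊼ 1 = 0
So t6 = 0.

x=0 y=1 w=0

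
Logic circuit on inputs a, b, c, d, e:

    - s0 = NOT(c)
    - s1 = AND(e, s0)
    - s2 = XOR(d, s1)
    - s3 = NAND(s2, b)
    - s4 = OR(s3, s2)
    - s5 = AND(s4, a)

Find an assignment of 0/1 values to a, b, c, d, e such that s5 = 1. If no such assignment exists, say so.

a=1, b=0, c=0, d=1, e=0

s5 = AND(s4, a) must be 1, so both s4 = 1 and a = 1.
s4 = OR(s3, s2) must be 1, so at least one of s3, s2 is 1.
Check with a=1, b=0, c=0, d=1, e=0:
s0 = NOT(c) = NOT 0 = 1
s1 = AND(e, s0) = AND(0, 1) = 0
s2 = XOR(d, s1) = XOR(1, 0) = 1
s3 = NAND(s2, b) = NAND(1, 0) = 1
s4 = OR(s3, s2) = OR(1, 1) = 1
s5 = AND(s4, a) = AND(1, 1) = 1
So s5 = 1 as required.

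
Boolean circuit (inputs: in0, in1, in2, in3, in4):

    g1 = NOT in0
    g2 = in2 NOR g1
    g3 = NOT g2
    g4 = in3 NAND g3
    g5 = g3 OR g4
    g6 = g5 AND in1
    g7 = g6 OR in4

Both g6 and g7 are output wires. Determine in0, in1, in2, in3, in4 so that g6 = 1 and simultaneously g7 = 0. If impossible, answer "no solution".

no solution exists

Across all 32 input combinations, none give both g6 = 1 and g7 = 0.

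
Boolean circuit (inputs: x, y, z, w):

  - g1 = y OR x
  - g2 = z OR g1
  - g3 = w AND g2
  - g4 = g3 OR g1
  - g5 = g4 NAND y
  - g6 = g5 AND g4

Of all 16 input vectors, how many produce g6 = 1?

5

g6 = g5 AND g4 must be 1, so both g5 = 1 and g4 = 1.
Enumerating the 16 input combinations, 5 give g6 = 1 and 11 give g6 = 0.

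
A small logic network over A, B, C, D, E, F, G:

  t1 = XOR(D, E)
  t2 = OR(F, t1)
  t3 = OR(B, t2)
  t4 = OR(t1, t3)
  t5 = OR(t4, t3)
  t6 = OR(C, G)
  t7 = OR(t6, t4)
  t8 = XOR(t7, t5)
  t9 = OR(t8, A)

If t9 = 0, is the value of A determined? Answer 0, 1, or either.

0

t9 = OR(t8, A) must be 0, so both t8 = 0 and A = 0.
t8 = XOR(t7, t5) must be 0, so t7 and t5 are equal.
Every assignment with t9 = 0 has A = 0; there are 58 such assignment(s).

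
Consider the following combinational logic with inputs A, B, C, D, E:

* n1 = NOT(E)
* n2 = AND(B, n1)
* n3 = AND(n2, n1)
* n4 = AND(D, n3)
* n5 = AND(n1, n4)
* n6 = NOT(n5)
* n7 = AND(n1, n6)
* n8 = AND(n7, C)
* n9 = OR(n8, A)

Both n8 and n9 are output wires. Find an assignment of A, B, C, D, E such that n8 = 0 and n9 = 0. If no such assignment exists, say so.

Check with A=0, B=0, C=0, D=1, E=1:
n1 = NOT(E) = NOT 1 = 0
n2 = AND(B, n1) = AND(0, 0) = 0
n3 = AND(n2, n1) = AND(0, 0) = 0
n4 = AND(D, n3) = AND(1, 0) = 0
n5 = AND(n1, n4) = AND(0, 0) = 0
n6 = NOT(n5) = NOT 0 = 1
n7 = AND(n1, n6) = AND(0, 1) = 0
n8 = AND(n7, C) = AND(0, 0) = 0
n9 = OR(n8, A) = OR(0, 0) = 0
So n8 = 0 and n9 = 0.

A=0, B=0, C=0, D=1, E=1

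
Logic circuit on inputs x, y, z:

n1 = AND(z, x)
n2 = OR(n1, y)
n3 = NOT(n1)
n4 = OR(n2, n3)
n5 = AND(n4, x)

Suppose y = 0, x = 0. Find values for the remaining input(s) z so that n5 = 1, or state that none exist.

With y = 0, x = 0 fixed, none of the 2 settings of z give n5 = 1.
For example, with z=0:
n1 = AND(z, x) = AND(0, 0) = 0
n2 = OR(n1, y) = OR(0, 0) = 0
n3 = NOT(n1) = NOT 0 = 1
n4 = OR(n2, n3) = OR(0, 1) = 1
n5 = AND(n4, x) = AND(1, 0) = 0
giving n5 = 0 ≠ 1.

no solution exists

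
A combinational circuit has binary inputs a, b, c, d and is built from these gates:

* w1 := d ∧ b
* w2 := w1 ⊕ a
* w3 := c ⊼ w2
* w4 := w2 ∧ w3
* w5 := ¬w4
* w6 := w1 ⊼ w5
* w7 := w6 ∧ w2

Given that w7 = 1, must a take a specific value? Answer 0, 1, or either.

Both values of a occur among assignments with w7 = 1:
  a=0: a=0, b=1, c=0, d=1
  a=1: a=1, b=0, c=0, d=0

either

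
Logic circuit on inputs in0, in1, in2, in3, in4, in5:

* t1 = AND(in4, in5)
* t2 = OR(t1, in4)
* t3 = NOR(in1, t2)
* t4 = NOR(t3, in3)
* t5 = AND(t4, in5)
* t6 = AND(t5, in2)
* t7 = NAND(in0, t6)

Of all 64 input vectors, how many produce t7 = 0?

3

t7 = NAND(in0, t6) must be 0, so both in0 = 1 and t6 = 1.
Satisfying assignments:
  in0=1, in1=0, in2=1, in3=0, in4=1, in5=1
  in0=1, in1=1, in2=1, in3=0, in4=0, in5=1
  in0=1, in1=1, in2=1, in3=0, in4=1, in5=1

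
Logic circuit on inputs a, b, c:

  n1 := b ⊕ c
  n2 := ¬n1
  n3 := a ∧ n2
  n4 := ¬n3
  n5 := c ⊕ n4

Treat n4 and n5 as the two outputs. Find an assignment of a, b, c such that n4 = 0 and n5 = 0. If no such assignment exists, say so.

a=1, b=0, c=0

Check with a=1, b=0, c=0:
n1 = b ⊕ c = 0 ⊕ 0 = 0
n2 = ¬n1 = ¬0 = 1
n3 = a ∧ n2 = 1 ∧ 1 = 1
n4 = ¬n3 = ¬1 = 0
n5 = c ⊕ n4 = 0 ⊕ 0 = 0
So n4 = 0 and n5 = 0.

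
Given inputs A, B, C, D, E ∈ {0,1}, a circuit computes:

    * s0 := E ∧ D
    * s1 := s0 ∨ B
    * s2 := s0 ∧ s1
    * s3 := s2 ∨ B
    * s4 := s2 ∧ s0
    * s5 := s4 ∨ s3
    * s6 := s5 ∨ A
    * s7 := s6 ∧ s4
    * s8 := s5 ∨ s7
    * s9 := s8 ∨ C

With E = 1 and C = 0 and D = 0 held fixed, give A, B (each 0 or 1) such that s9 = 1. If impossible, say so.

s9 = s8 ∨ C must be 1, so at least one of s8, C is 1.
Check with E = 1 and C = 0 and D = 0 and A=1, B=1:
s0 = E ∧ D = 1 ∧ 0 = 0
s1 = s0 ∨ B = 0 ∨ 1 = 1
s2 = s0 ∧ s1 = 0 ∧ 1 = 0
s3 = s2 ∨ B = 0 ∨ 1 = 1
s4 = s2 ∧ s0 = 0 ∧ 0 = 0
s5 = s4 ∨ s3 = 0 ∨ 1 = 1
s6 = s5 ∨ A = 1 ∨ 1 = 1
s7 = s6 ∧ s4 = 1 ∧ 0 = 0
s8 = s5 ∨ s7 = 1 ∨ 0 = 1
s9 = s8 ∨ C = 1 ∨ 0 = 1
So s9 = 1.

A=1, B=1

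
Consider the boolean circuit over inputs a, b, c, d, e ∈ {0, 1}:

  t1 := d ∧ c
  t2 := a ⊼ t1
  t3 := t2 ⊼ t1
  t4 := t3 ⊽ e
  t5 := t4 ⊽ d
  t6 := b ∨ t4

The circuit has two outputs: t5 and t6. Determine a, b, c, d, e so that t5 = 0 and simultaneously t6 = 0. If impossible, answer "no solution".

a=0 b=0 c=0 d=1 e=1

Check with a=0 b=0 c=0 d=1 e=1:
t1 = d ∧ c = 1 ∧ 0 = 0
t2 = a ⊼ t1 = 0 ⊼ 0 = 1
t3 = t2 ⊼ t1 = 1 ⊼ 0 = 1
t4 = t3 ⊽ e = 1 ⊽ 1 = 0
t5 = t4 ⊽ d = 0 ⊽ 1 = 0
t6 = b ∨ t4 = 0 ∨ 0 = 0
So t5 = 0 and t6 = 0.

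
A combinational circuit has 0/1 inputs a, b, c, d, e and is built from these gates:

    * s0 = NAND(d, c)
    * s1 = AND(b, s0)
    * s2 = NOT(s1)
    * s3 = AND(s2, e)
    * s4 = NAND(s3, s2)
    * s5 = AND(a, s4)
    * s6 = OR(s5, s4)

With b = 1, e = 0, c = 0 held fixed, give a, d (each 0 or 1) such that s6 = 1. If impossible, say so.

Check with b = 1, e = 0, c = 0 and a=0, d=0:
s0 = NAND(d, c) = NAND(0, 0) = 1
s1 = AND(b, s0) = AND(1, 1) = 1
s2 = NOT(s1) = NOT 1 = 0
s3 = AND(s2, e) = AND(0, 0) = 0
s4 = NAND(s3, s2) = NAND(0, 0) = 1
s5 = AND(a, s4) = AND(0, 1) = 0
s6 = OR(s5, s4) = OR(0, 1) = 1
So s6 = 1.

a=0 d=0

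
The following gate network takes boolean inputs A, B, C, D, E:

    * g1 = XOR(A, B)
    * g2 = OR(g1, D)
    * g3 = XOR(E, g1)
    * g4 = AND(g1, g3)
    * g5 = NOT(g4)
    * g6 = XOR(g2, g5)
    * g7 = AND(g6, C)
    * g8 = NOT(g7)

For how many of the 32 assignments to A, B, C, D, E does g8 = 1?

g8 = NOT(g7) must be 1, so g7 = 0.
Enumerating the 32 input combinations, 24 give g8 = 1 and 8 give g8 = 0.

24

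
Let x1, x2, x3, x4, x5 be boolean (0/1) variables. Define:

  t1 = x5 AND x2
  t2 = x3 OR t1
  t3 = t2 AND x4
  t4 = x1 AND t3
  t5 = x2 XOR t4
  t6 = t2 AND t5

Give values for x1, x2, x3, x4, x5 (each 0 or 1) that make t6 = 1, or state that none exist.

x1=0, x2=1, x3=1, x4=0, x5=1

t6 = t2 AND t5 must be 1, so both t2 = 1 and t5 = 1.
Check with x1=0, x2=1, x3=1, x4=0, x5=1:
t1 = x5 AND x2 = 1 AND 1 = 1
t2 = x3 OR t1 = 1 OR 1 = 1
t3 = t2 AND x4 = 1 AND 0 = 0
t4 = x1 AND t3 = 0 AND 0 = 0
t5 = x2 XOR t4 = 1 XOR 0 = 1
t6 = t2 AND t5 = 1 AND 1 = 1
So t6 = 1 as required.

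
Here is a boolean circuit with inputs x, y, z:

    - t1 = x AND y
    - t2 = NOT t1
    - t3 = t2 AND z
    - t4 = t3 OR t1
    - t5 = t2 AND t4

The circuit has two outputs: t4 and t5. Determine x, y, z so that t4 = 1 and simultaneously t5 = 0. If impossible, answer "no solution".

x=1, y=1, z=0

Check with x=1, y=1, z=0:
t1 = x AND y = 1 AND 1 = 1
t2 = NOT t1 = NOT 1 = 0
t3 = t2 AND z = 0 AND 0 = 0
t4 = t3 OR t1 = 0 OR 1 = 1
t5 = t2 AND t4 = 0 AND 1 = 0
So t4 = 1 and t5 = 0.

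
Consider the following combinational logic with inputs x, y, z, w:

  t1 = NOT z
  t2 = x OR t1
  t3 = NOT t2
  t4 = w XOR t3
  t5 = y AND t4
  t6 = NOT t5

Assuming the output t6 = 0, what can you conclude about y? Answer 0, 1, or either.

1

t6 = NOT t5 must be 0, so t5 = 1.
Every assignment with t6 = 0 has y = 1; there are 4 such assignment(s).
  x=0, y=1, z=0, w=1
  x=0, y=1, z=1, w=0
  x=1, y=1, z=0, w=1
  x=1, y=1, z=1, w=1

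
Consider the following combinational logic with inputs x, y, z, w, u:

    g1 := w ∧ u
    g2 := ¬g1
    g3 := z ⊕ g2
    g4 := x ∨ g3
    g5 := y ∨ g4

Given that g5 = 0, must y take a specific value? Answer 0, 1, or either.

0

g5 = y ∨ g4 must be 0, so both y = 0 and g4 = 0.
g4 = x ∨ g3 must be 0, so both x = 0 and g3 = 0.
Every assignment with g5 = 0 has y = 0; there are 4 such assignment(s).
  x=0, y=0, z=0, w=1, u=1
  x=0, y=0, z=1, w=0, u=0
  x=0, y=0, z=1, w=0, u=1
  x=0, y=0, z=1, w=1, u=0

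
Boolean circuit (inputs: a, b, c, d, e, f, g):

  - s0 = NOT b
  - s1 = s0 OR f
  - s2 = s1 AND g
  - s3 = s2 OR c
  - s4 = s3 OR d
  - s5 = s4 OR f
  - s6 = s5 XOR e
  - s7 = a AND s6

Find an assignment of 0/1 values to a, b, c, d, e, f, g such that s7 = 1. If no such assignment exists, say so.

s7 = a AND s6 must be 1, so both a = 1 and s6 = 1.
Check with a=1 b=0 c=1 d=1 e=0 f=0 g=0:
s0 = NOT b = NOT 0 = 1
s1 = s0 OR f = 1 OR 0 = 1
s2 = s1 AND g = 1 AND 0 = 0
s3 = s2 OR c = 0 OR 1 = 1
s4 = s3 OR d = 1 OR 1 = 1
s5 = s4 OR f = 1 OR 0 = 1
s6 = s5 XOR e = 1 XOR 0 = 1
s7 = a AND s6 = 1 AND 1 = 1
So s7 = 1 as required.

a=1 b=0 c=1 d=1 e=0 f=0 g=0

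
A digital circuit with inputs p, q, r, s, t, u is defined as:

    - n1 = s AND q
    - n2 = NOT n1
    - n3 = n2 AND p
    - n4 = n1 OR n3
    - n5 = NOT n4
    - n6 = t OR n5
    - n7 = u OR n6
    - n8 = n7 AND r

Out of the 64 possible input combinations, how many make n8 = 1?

n8 = n7 AND r must be 1, so both n7 = 1 and r = 1.
n7 = u OR n6 must be 1, so at least one of u, n6 is 1.
Enumerating the 64 input combinations, 27 give n8 = 1 and 37 give n8 = 0.

27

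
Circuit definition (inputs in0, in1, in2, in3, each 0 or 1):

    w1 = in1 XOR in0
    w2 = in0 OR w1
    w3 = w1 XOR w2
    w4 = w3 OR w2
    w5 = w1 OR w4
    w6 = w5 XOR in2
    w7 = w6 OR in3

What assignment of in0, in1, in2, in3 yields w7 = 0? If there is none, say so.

in0=0, in1=1, in2=1, in3=0

w7 = w6 OR in3 must be 0, so both w6 = 0 and in3 = 0.
Check with in0=0, in1=1, in2=1, in3=0:
w1 = in1 XOR in0 = 1 XOR 0 = 1
w2 = in0 OR w1 = 0 OR 1 = 1
w3 = w1 XOR w2 = 1 XOR 1 = 0
w4 = w3 OR w2 = 0 OR 1 = 1
w5 = w1 OR w4 = 1 OR 1 = 1
w6 = w5 XOR in2 = 1 XOR 1 = 0
w7 = w6 OR in3 = 0 OR 0 = 0
So w7 = 0 as required.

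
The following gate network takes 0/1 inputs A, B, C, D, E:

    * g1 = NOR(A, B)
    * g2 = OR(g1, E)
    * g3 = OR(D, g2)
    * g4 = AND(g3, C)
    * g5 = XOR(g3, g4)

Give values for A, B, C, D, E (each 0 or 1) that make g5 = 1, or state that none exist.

A=0, B=1, C=0, D=0, E=1

g5 = XOR(g3, g4) must be 1, so g3 and g4 differ.
Check with A=0, B=1, C=0, D=0, E=1:
g1 = NOR(A, B) = NOR(0, 1) = 0
g2 = OR(g1, E) = OR(0, 1) = 1
g3 = OR(D, g2) = OR(0, 1) = 1
g4 = AND(g3, C) = AND(1, 0) = 0
g5 = XOR(g3, g4) = XOR(1, 0) = 1
So g5 = 1 as required.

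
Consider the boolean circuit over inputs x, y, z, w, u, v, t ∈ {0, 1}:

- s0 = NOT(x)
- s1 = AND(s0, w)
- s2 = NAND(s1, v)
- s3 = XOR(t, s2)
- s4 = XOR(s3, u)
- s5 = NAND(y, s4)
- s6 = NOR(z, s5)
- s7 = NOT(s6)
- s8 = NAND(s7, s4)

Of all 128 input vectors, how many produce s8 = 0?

48

s8 = NAND(s7, s4) must be 0, so both s7 = 1 and s4 = 1.
s7 = NOT(s6) must be 1, so s6 = 0.
Enumerating the 128 input combinations, 48 give s8 = 0 and 80 give s8 = 1.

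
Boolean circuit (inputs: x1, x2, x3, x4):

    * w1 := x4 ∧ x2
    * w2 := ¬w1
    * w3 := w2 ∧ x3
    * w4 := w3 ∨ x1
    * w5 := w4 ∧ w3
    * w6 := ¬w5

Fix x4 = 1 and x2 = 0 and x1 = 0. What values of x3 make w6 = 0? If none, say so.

w6 = ¬w5 must be 0, so w5 = 1.
Check with x4 = 1 and x2 = 0 and x1 = 0 and x3=1:
w1 = x4 ∧ x2 = 1 ∧ 0 = 0
w2 = ¬w1 = ¬0 = 1
w3 = w2 ∧ x3 = 1 ∧ 1 = 1
w4 = w3 ∨ x1 = 1 ∨ 0 = 1
w5 = w4 ∧ w3 = 1 ∧ 1 = 1
w6 = ¬w5 = ¬1 = 0
So w6 = 0.

x3=1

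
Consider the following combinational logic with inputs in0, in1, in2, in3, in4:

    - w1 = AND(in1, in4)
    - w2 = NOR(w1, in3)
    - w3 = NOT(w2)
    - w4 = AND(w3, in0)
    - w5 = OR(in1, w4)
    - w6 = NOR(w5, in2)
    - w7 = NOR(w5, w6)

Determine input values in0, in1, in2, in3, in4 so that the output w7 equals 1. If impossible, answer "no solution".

in0=1, in1=0, in2=1, in3=0, in4=1

w7 = NOR(w5, w6) must be 1, so both w5 = 0 and w6 = 0.
w5 = OR(in1, w4) must be 0, so both in1 = 0 and w4 = 0.
w6 = NOR(w5, in2) must be 0, so at least one of w5, in2 is 1.
Check with in0=1, in1=0, in2=1, in3=0, in4=1:
w1 = AND(in1, in4) = AND(0, 1) = 0
w2 = NOR(w1, in3) = NOR(0, 0) = 1
w3 = NOT(w2) = NOT 1 = 0
w4 = AND(w3, in0) = AND(0, 1) = 0
w5 = OR(in1, w4) = OR(0, 0) = 0
w6 = NOR(w5, in2) = NOR(0, 1) = 0
w7 = NOR(w5, w6) = NOR(0, 0) = 1
So w7 = 1 as required.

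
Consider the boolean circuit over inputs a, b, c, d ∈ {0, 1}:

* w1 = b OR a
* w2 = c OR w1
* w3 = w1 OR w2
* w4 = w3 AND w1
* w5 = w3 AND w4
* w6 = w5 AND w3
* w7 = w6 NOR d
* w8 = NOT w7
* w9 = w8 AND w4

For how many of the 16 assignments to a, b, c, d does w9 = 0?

4

w9 = w8 AND w4 must be 0, so at least one of w8, w4 is 0.
Enumerating the 16 input combinations, 4 give w9 = 0 and 12 give w9 = 1.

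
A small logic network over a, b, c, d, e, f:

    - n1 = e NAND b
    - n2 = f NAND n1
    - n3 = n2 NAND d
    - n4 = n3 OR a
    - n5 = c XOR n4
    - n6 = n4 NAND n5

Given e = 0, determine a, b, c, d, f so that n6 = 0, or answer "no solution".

n6 = n4 NAND n5 must be 0, so both n4 = 1 and n5 = 1.
Check with e = 0 and a=1, b=0, c=0, d=1, f=0:
n1 = e NAND b = 0 NAND 0 = 1
n2 = f NAND n1 = 0 NAND 1 = 1
n3 = n2 NAND d = 1 NAND 1 = 0
n4 = n3 OR a = 0 OR 1 = 1
n5 = c XOR n4 = 0 XOR 1 = 1
n6 = n4 NAND n5 = 1 NAND 1 = 0
So n6 = 0.

a=1 b=0 c=0 d=1 f=0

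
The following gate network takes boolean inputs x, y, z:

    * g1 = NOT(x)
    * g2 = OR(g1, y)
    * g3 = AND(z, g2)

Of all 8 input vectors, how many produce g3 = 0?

5

g3 = AND(z, g2) must be 0, so at least one of z, g2 is 0.
Satisfying assignments:
  x=0, y=0, z=0
  x=0, y=1, z=0
  x=1, y=0, z=0
  x=1, y=0, z=1
  x=1, y=1, z=0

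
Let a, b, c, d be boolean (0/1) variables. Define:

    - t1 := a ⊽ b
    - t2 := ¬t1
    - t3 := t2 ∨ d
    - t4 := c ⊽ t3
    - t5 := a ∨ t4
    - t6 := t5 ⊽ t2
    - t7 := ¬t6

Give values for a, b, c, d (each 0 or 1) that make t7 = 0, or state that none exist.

Check with a=0 b=0 c=0 d=1:
t1 = a ⊽ b = 0 ⊽ 0 = 1
t2 = ¬t1 = ¬1 = 0
t3 = t2 ∨ d = 0 ∨ 1 = 1
t4 = c ⊽ t3 = 0 ⊽ 1 = 0
t5 = a ∨ t4 = 0 ∨ 0 = 0
t6 = t5 ⊽ t2 = 0 ⊽ 0 = 1
t7 = ¬t6 = ¬1 = 0
So t7 = 0 as required.

a=0 b=0 c=0 d=1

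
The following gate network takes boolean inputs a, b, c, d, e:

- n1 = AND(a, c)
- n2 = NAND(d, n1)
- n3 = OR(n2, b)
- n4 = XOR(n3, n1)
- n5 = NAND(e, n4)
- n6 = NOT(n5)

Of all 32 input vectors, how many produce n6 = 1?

n6 = NOT(n5) must be 1, so n5 = 0.
n5 = NAND(e, n4) must be 0, so both e = 1 and n4 = 1.
Enumerating the 32 input combinations, 13 give n6 = 1 and 19 give n6 = 0.

13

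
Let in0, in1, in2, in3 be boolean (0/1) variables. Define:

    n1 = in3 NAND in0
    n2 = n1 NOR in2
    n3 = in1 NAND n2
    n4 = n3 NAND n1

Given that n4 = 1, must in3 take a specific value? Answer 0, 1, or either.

1

n4 = n3 NAND n1 must be 1, so at least one of n3, n1 is 0.
Every assignment with n4 = 1 has in3 = 1; there are 4 such assignment(s).
  in0=1, in1=0, in2=0, in3=1
  in0=1, in1=0, in2=1, in3=1
  in0=1, in1=1, in2=0, in3=1
  in0=1, in1=1, in2=1, in3=1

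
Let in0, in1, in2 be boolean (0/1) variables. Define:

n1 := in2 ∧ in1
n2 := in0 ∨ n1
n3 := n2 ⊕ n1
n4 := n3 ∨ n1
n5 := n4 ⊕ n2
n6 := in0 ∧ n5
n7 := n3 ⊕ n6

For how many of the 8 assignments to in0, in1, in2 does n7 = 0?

5

n7 = n3 ⊕ n6 must be 0, so n3 and n6 are equal.
Satisfying assignments:
  in0=0, in1=0, in2=0
  in0=0, in1=0, in2=1
  in0=0, in1=1, in2=0
  in0=0, in1=1, in2=1
  in0=1, in1=1, in2=1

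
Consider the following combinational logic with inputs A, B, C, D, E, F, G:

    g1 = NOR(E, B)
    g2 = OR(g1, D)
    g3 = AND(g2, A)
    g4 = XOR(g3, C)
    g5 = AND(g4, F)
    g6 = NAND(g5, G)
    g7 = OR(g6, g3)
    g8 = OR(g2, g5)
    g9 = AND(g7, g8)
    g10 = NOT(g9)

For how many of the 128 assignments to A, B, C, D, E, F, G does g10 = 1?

g10 = NOT(g9) must be 1, so g9 = 0.
g9 = AND(g7, g8) must be 0, so at least one of g7, g8 is 0.
Enumerating the 128 input combinations, 47 give g10 = 1 and 81 give g10 = 0.

47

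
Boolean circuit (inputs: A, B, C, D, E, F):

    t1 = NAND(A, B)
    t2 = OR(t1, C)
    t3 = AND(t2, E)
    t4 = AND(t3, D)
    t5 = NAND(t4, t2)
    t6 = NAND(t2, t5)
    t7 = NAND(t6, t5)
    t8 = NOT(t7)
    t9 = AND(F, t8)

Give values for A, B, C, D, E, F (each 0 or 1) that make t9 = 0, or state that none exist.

A=0, B=0, C=0, D=0, E=1, F=0

t9 = AND(F, t8) must be 0, so at least one of F, t8 is 0.
Check with A=0, B=0, C=0, D=0, E=1, F=0:
t1 = NAND(A, B) = NAND(0, 0) = 1
t2 = OR(t1, C) = OR(1, 0) = 1
t3 = AND(t2, E) = AND(1, 1) = 1
t4 = AND(t3, D) = AND(1, 0) = 0
t5 = NAND(t4, t2) = NAND(0, 1) = 1
t6 = NAND(t2, t5) = NAND(1, 1) = 0
t7 = NAND(t6, t5) = NAND(0, 1) = 1
t8 = NOT(t7) = NOT 1 = 0
t9 = AND(F, t8) = AND(0, 0) = 0
So t9 = 0 as required.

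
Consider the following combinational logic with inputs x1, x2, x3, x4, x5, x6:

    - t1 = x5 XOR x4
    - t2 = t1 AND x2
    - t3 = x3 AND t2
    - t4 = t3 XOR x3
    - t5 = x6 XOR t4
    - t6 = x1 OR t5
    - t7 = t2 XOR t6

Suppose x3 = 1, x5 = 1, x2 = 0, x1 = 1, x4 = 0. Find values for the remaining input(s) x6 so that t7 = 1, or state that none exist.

Check with x3 = 1, x5 = 1, x2 = 0, x1 = 1, x4 = 0 and x6=0:
t1 = x5 XOR x4 = 1 XOR 0 = 1
t2 = t1 AND x2 = 1 AND 0 = 0
t3 = x3 AND t2 = 1 AND 0 = 0
t4 = t3 XOR x3 = 0 XOR 1 = 1
t5 = x6 XOR t4 = 0 XOR 1 = 1
t6 = x1 OR t5 = 1 OR 1 = 1
t7 = t2 XOR t6 = 0 XOR 1 = 1
So t7 = 1.

x6=0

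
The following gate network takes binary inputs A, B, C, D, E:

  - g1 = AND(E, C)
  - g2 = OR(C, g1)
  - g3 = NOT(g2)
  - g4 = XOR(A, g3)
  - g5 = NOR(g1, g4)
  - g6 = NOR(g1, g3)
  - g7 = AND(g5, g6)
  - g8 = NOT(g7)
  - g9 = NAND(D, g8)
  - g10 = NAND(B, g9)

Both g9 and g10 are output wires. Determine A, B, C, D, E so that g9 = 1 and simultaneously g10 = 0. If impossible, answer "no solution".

A=0, B=1, C=0, D=0, E=0

Check with A=0, B=1, C=0, D=0, E=0:
g1 = AND(E, C) = AND(0, 0) = 0
g2 = OR(C, g1) = OR(0, 0) = 0
g3 = NOT(g2) = NOT 0 = 1
g4 = XOR(A, g3) = XOR(0, 1) = 1
g5 = NOR(g1, g4) = NOR(0, 1) = 0
g6 = NOR(g1, g3) = NOR(0, 1) = 0
g7 = AND(g5, g6) = AND(0, 0) = 0
g8 = NOT(g7) = NOT 0 = 1
g9 = NAND(D, g8) = NAND(0, 1) = 1
g10 = NAND(B, g9) = NAND(1, 1) = 0
So g9 = 1 and g10 = 0.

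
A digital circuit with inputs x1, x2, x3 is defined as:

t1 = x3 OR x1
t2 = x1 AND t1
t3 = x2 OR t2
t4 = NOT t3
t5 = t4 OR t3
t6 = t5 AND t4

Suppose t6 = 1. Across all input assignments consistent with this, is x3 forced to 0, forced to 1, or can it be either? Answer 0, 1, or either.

either

Both values of x3 occur among assignments with t6 = 1:
  x3=0: x1=0, x2=0, x3=0
  x3=1: x1=0, x2=0, x3=1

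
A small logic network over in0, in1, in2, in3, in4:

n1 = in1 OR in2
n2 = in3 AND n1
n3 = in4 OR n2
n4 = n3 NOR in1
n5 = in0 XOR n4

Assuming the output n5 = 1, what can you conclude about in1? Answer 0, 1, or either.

either

Both values of in1 occur among assignments with n5 = 1:
  in1=0: in0=0, in1=0, in2=0, in3=0, in4=0
  in1=1: in0=1, in1=1, in2=0, in3=0, in4=0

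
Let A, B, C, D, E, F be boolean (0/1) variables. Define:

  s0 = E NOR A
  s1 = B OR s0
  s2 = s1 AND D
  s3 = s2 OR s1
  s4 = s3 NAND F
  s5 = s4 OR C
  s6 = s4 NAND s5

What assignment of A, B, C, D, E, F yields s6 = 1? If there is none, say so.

A=0 B=1 C=1 D=1 E=0 F=1

s6 = s4 NAND s5 must be 1, so at least one of s4, s5 is 0.
Check with A=0 B=1 C=1 D=1 E=0 F=1:
s0 = E NOR A = 0 NOR 0 = 1
s1 = B OR s0 = 1 OR 1 = 1
s2 = s1 AND D = 1 AND 1 = 1
s3 = s2 OR s1 = 1 OR 1 = 1
s4 = s3 NAND F = 1 NAND 1 = 0
s5 = s4 OR C = 0 OR 1 = 1
s6 = s4 NAND s5 = 0 NAND 1 = 1
So s6 = 1 as required.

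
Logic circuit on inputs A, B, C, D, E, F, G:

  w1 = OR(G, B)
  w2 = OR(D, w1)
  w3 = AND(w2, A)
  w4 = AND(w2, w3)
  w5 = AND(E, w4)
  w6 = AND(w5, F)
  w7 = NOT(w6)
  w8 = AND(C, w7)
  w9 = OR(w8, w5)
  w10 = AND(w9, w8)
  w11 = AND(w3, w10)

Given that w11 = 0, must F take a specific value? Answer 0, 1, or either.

either

Both values of F occur among assignments with w11 = 0:
  F=0: A=0, B=0, C=0, D=0, E=0, F=0, G=0
  F=1: A=0, B=0, C=0, D=0, E=0, F=1, G=0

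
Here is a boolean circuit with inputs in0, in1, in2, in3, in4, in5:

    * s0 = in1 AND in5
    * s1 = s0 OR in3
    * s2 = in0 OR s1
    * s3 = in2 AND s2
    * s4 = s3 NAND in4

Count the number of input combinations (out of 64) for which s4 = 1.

s4 = s3 NAND in4 must be 1, so at least one of s3, in4 is 0.
Enumerating the 64 input combinations, 51 give s4 = 1 and 13 give s4 = 0.

51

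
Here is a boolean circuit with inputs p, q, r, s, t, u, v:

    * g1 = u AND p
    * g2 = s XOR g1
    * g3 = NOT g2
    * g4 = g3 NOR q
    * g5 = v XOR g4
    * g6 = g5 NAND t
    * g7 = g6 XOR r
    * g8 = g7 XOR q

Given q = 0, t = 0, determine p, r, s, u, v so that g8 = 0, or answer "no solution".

p=0, r=1, s=1, u=0, v=1

Check with q = 0, t = 0 and p=0, r=1, s=1, u=0, v=1:
g1 = u AND p = 0 AND 0 = 0
g2 = s XOR g1 = 1 XOR 0 = 1
g3 = NOT g2 = NOT 1 = 0
g4 = g3 NOR q = 0 NOR 0 = 1
g5 = v XOR g4 = 1 XOR 1 = 0
g6 = g5 NAND t = 0 NAND 0 = 1
g7 = g6 XOR r = 1 XOR 1 = 0
g8 = g7 XOR q = 0 XOR 0 = 0
So g8 = 0.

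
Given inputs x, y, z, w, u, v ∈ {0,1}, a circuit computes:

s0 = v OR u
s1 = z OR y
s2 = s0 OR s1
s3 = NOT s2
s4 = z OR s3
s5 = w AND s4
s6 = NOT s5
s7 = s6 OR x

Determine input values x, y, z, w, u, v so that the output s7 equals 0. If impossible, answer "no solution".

x=0, y=0, z=0, w=1, u=0, v=0

s7 = s6 OR x must be 0, so both s6 = 0 and x = 0.
s6 = NOT s5 must be 0, so s5 = 1.
Check with x=0, y=0, z=0, w=1, u=0, v=0:
s0 = v OR u = 0 OR 0 = 0
s1 = z OR y = 0 OR 0 = 0
s2 = s0 OR s1 = 0 OR 0 = 0
s3 = NOT s2 = NOT 0 = 1
s4 = z OR s3 = 0 OR 1 = 1
s5 = w AND s4 = 1 AND 1 = 1
s6 = NOT s5 = NOT 1 = 0
s7 = s6 OR x = 0 OR 0 = 0
So s7 = 0 as required.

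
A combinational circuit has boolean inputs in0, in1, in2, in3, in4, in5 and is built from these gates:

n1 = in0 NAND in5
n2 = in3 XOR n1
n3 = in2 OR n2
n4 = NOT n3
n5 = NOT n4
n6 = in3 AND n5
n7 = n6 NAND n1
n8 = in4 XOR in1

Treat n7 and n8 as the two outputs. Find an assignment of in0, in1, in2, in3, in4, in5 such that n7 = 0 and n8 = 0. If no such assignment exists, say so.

Check with in0=0, in1=0, in2=1, in3=1, in4=0, in5=1:
n1 = in0 NAND in5 = 0 NAND 1 = 1
n2 = in3 XOR n1 = 1 XOR 1 = 0
n3 = in2 OR n2 = 1 OR 0 = 1
n4 = NOT n3 = NOT 1 = 0
n5 = NOT n4 = NOT 0 = 1
n6 = in3 AND n5 = 1 AND 1 = 1
n7 = n6 NAND n1 = 1 NAND 1 = 0
n8 = in4 XOR in1 = 0 XOR 0 = 0
So n7 = 0 and n8 = 0.

in0=0, in1=0, in2=1, in3=1, in4=0, in5=1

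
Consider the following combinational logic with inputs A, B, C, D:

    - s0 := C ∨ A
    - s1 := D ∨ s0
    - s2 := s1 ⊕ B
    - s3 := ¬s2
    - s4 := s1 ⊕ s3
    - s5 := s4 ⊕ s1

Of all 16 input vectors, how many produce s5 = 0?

s5 = s4 ⊕ s1 must be 0, so s4 and s1 are equal.
Enumerating the 16 input combinations, 8 give s5 = 0 and 8 give s5 = 1.

8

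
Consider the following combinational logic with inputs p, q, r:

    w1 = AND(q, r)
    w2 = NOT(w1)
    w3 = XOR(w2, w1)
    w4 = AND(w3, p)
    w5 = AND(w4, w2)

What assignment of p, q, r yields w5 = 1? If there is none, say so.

w5 = AND(w4, w2) must be 1, so both w4 = 1 and w2 = 1.
w4 = AND(w3, p) must be 1, so both w3 = 1 and p = 1.
w2 = NOT(w1) must be 1, so w1 = 0.
Check with p=1, q=1, r=0:
w1 = AND(q, r) = AND(1, 0) = 0
w2 = NOT(w1) = NOT 0 = 1
w3 = XOR(w2, w1) = XOR(1, 0) = 1
w4 = AND(w3, p) = AND(1, 1) = 1
w5 = AND(w4, w2) = AND(1, 1) = 1
So w5 = 1 as required.

p=1, q=1, r=0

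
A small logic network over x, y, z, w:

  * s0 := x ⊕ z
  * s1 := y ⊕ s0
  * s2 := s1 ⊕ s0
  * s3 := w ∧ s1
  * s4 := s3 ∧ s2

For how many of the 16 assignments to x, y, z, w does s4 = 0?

s4 = s3 ∧ s2 must be 0, so at least one of s3, s2 is 0.
Enumerating the 16 input combinations, 14 give s4 = 0 and 2 give s4 = 1.

14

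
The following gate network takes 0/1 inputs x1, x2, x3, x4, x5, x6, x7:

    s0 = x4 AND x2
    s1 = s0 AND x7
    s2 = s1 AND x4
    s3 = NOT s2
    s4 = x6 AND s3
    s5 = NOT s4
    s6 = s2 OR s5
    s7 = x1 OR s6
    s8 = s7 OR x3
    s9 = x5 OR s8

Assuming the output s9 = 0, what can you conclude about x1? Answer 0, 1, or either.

s9 = x5 OR s8 must be 0, so both x5 = 0 and s8 = 0.
s8 = s7 OR x3 must be 0, so both s7 = 0 and x3 = 0.
s7 = x1 OR s6 must be 0, so both x1 = 0 and s6 = 0.
Every assignment with s9 = 0 has x1 = 0; there are 7 such assignment(s).

0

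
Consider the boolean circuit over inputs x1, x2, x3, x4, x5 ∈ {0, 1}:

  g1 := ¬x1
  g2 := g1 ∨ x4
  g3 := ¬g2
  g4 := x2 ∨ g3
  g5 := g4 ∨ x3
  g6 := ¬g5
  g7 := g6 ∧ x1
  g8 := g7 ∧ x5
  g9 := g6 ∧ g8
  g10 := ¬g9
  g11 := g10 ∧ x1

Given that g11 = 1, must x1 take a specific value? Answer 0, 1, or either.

1

g11 = g10 ∧ x1 must be 1, so both g10 = 1 and x1 = 1.
g10 = ¬g9 must be 1, so g9 = 0.
g9 = g6 ∧ g8 must be 0, so at least one of g6, g8 is 0.
Every assignment with g11 = 1 has x1 = 1; there are 15 such assignment(s).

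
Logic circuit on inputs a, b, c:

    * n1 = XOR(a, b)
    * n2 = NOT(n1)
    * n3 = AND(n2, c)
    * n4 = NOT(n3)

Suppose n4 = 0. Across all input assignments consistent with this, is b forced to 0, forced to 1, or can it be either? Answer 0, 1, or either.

Both values of b occur among assignments with n4 = 0:
  b=0: a=0, b=0, c=1
  b=1: a=1, b=1, c=1

either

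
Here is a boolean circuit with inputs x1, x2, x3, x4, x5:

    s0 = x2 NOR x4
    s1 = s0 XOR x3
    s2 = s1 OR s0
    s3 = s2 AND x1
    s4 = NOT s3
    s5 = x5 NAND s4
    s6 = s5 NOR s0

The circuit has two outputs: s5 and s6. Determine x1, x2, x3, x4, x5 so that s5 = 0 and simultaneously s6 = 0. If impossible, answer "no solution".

x1=0 x2=0 x3=1 x4=0 x5=1

Check with x1=0 x2=0 x3=1 x4=0 x5=1:
s0 = x2 NOR x4 = 0 NOR 0 = 1
s1 = s0 XOR x3 = 1 XOR 1 = 0
s2 = s1 OR s0 = 0 OR 1 = 1
s3 = s2 AND x1 = 1 AND 0 = 0
s4 = NOT s3 = NOT 0 = 1
s5 = x5 NAND s4 = 1 NAND 1 = 0
s6 = s5 NOR s0 = 0 NOR 1 = 0
So s5 = 0 and s6 = 0.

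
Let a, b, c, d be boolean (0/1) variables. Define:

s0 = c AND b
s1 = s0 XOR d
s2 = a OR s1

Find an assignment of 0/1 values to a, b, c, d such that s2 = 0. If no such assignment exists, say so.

s2 = a OR s1 must be 0, so both a = 0 and s1 = 0.
s1 = s0 XOR d must be 0, so s0 and d are equal.
Check with a=0, b=1, c=0, d=0:
s0 = c AND b = 0 AND 1 = 0
s1 = s0 XOR d = 0 XOR 0 = 0
s2 = a OR s1 = 0 OR 0 = 0
So s2 = 0 as required.

a=0, b=1, c=0, d=0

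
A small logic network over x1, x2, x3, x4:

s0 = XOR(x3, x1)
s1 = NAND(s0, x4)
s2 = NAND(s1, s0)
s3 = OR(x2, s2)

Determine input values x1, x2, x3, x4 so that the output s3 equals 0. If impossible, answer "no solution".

x1=1, x2=0, x3=0, x4=0

Check with x1=1, x2=0, x3=0, x4=0:
s0 = XOR(x3, x1) = XOR(0, 1) = 1
s1 = NAND(s0, x4) = NAND(1, 0) = 1
s2 = NAND(s1, s0) = NAND(1, 1) = 0
s3 = OR(x2, s2) = OR(0, 0) = 0
So s3 = 0 as required.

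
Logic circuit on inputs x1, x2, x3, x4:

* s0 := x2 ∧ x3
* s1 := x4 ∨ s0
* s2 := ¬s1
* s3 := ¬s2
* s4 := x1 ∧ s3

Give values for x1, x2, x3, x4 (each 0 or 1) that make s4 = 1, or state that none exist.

s4 = x1 ∧ s3 must be 1, so both x1 = 1 and s3 = 1.
s3 = ¬s2 must be 1, so s2 = 0.
Check with x1=1, x2=1, x3=0, x4=1:
s0 = x2 ∧ x3 = 1 ∧ 0 = 0
s1 = x4 ∨ s0 = 1 ∨ 0 = 1
s2 = ¬s1 = ¬1 = 0
s3 = ¬s2 = ¬0 = 1
s4 = x1 ∧ s3 = 1 ∧ 1 = 1
So s4 = 1 as required.

x1=1, x2=1, x3=0, x4=1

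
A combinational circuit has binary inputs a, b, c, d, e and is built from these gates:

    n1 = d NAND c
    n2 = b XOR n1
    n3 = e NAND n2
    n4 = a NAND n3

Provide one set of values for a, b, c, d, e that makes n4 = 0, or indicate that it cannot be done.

n4 = a NAND n3 must be 0, so both a = 1 and n3 = 1.
n3 = e NAND n2 must be 1, so at least one of e, n2 is 0.
Check with a=1, b=0, c=0, d=0, e=0:
n1 = d NAND c = 0 NAND 0 = 1
n2 = b XOR n1 = 0 XOR 1 = 1
n3 = e NAND n2 = 0 NAND 1 = 1
n4 = a NAND n3 = 1 NAND 1 = 0
So n4 = 0 as required.

a=1, b=0, c=0, d=0, e=0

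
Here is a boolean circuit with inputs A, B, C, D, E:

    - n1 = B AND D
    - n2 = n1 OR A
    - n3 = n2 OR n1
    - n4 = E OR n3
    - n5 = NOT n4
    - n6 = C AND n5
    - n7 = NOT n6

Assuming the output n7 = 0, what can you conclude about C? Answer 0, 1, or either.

n7 = NOT n6 must be 0, so n6 = 1.
n6 = C AND n5 must be 1, so both C = 1 and n5 = 1.
n5 = NOT n4 must be 1, so n4 = 0.
Every assignment with n7 = 0 has C = 1; there are 3 such assignment(s).
  A=0, B=0, C=1, D=0, E=0
  A=0, B=0, C=1, D=1, E=0
  A=0, B=1, C=1, D=0, E=0

1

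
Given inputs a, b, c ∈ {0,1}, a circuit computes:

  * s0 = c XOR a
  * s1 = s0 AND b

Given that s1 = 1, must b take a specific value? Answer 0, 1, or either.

s1 = s0 AND b must be 1, so both s0 = 1 and b = 1.
s0 = c XOR a must be 1, so c and a differ.
Every assignment with s1 = 1 has b = 1; there are 2 such assignment(s).
  a=0, b=1, c=1
  a=1, b=1, c=0

1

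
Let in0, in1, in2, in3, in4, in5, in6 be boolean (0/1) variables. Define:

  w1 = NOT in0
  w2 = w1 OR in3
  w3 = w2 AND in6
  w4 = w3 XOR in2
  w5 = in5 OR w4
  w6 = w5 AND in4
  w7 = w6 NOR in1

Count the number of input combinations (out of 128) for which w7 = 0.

w7 = w6 NOR in1 must be 0, so at least one of w6, in1 is 1.
Enumerating the 128 input combinations, 88 give w7 = 0 and 40 give w7 = 1.

88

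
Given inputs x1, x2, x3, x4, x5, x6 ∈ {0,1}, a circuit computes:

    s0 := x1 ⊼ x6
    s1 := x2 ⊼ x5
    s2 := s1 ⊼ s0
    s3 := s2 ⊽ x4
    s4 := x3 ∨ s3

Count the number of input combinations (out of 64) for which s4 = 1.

41

s4 = x3 ∨ s3 must be 1, so at least one of x3, s3 is 1.
Enumerating the 64 input combinations, 41 give s4 = 1 and 23 give s4 = 0.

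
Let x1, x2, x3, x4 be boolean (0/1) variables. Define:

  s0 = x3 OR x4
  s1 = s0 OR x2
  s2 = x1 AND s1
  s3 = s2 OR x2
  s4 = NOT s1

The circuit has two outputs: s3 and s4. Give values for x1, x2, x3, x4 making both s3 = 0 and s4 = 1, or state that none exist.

x1=0, x2=0, x3=0, x4=0

Check with x1=0, x2=0, x3=0, x4=0:
s0 = x3 OR x4 = 0 OR 0 = 0
s1 = s0 OR x2 = 0 OR 0 = 0
s2 = x1 AND s1 = 0 AND 0 = 0
s3 = s2 OR x2 = 0 OR 0 = 0
s4 = NOT s1 = NOT 0 = 1
So s3 = 0 and s4 = 1.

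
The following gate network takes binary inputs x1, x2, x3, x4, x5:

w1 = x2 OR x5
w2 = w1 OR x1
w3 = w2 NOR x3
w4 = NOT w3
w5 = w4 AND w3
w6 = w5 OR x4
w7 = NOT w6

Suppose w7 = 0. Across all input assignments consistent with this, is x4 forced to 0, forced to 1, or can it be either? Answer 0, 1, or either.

1

w7 = NOT w6 must be 0, so w6 = 1.
w6 = w5 OR x4 must be 1, so at least one of w5, x4 is 1.
Every assignment with w7 = 0 has x4 = 1; there are 16 such assignment(s).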